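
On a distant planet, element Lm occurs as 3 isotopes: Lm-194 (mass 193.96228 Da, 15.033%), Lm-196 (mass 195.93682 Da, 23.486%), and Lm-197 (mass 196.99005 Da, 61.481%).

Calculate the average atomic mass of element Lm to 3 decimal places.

196.288 Da

Ar = Σ fᵢ·mᵢ = 0.15033 × 193.96228 + 0.23486 × 195.93682 + 0.61481 × 196.99005
= 29.158350 + 46.017722 + 121.111453 = 196.287525 Da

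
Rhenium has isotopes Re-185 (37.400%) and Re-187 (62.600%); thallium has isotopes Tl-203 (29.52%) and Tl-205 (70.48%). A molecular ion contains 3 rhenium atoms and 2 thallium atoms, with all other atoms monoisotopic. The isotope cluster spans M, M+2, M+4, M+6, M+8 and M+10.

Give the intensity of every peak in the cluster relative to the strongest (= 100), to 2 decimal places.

Rhenium pattern (n=3): 0.05231362 : 0.26268713 : 0.43968487 : 0.24531438
Thallium pattern (n=2): 0.08714304 : 0.41611392 : 0.49674304
Convolve the two distributions (both contribute in 2-u steps):
  M: 0.05231362×0.08714304 = 0.004559
  M+2: 0.05231362×0.41611392 + 0.26268713×0.08714304 = 0.044660
  M+4: 0.05231362×0.49674304 + 0.26268713×0.41611392 + 0.43968487×0.08714304 = 0.173610
  M+6: 0.26268713×0.49674304 + 0.43968487×0.41611392 + 0.24531438×0.08714304 = 0.334824
  M+8: 0.43968487×0.49674304 + 0.24531438×0.41611392 = 0.320489
  M+10: 0.24531438×0.49674304 = 0.121858
Scale to base peak (0.334824) = 100: 1.36 : 13.34 : 51.85 : 100.00 : 95.72 : 36.39

1.36 : 13.34 : 51.85 : 100.00 : 95.72 : 36.39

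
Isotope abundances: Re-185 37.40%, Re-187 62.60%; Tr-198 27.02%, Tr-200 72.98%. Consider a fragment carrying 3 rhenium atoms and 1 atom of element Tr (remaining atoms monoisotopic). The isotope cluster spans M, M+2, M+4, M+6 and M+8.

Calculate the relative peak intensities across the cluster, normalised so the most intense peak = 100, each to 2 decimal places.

Rhenium pattern (n=3): 0.05231362 : 0.26268713 : 0.43968487 : 0.24531438
Element Tr pattern (n=1): 0.2702 : 0.7298
Convolve the two distributions (both contribute in 2-u steps):
  M: 0.05231362×0.2702 = 0.014135
  M+2: 0.05231362×0.7298 + 0.26268713×0.2702 = 0.109157
  M+4: 0.26268713×0.7298 + 0.43968487×0.2702 = 0.310512
  M+6: 0.43968487×0.7298 + 0.24531438×0.2702 = 0.387166
  M+8: 0.24531438×0.7298 = 0.179030
Scale to base peak (0.387166) = 100: 3.65 : 28.19 : 80.20 : 100.00 : 46.24

3.65 : 28.19 : 80.20 : 100.00 : 46.24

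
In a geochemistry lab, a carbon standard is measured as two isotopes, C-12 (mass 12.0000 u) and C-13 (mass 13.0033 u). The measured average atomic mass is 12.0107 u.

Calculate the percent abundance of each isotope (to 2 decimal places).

C-12: 98.93%, C-13: 1.07%

Let x be the fractional abundance of C-12; then C-13 has abundance 1 − x.
12.0000·x + 13.0033·(1 − x) = 12.0107
(12.0000 − 13.0033)·x = 12.0107 − 13.0033
x = -0.9926 / -1.0033 = 0.98934 → 98.93% C-12, 1.07% C-13.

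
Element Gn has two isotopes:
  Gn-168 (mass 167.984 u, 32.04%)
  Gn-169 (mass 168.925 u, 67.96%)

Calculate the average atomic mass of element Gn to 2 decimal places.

The abundance-weighted mean is 0.3204 × 167.984 + 0.6796 × 168.925
= 53.8221 + 114.8014 = 168.6235 u

168.62 u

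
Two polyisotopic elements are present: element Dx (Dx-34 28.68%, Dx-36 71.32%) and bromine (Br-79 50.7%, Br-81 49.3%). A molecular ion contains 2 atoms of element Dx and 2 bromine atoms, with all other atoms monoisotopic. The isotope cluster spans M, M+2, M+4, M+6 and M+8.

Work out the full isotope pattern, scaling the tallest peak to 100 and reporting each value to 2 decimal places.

5.95 : 41.18 : 100.00 : 99.57 : 34.80

Element Dx pattern (n=2): 0.08225424 : 0.40909152 : 0.50865424
Bromine pattern (n=2): 0.257049 : 0.499902 : 0.243049
Convolve the two distributions (both contribute in 2-u steps):
  M: 0.08225424×0.257049 = 0.021143
  M+2: 0.08225424×0.499902 + 0.40909152×0.257049 = 0.146276
  M+4: 0.08225424×0.243049 + 0.40909152×0.499902 + 0.50865424×0.257049 = 0.355247
  M+6: 0.40909152×0.243049 + 0.50865424×0.499902 = 0.353707
  M+8: 0.50865424×0.243049 = 0.123628
Scale to base peak (0.355247) = 100: 5.95 : 41.18 : 100.00 : 99.57 : 34.80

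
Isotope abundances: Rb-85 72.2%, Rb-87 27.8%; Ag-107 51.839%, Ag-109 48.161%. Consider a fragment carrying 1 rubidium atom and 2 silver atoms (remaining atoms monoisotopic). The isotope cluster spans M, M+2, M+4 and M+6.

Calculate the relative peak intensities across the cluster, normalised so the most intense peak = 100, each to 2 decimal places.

44.58 : 100.00 : 70.37 : 14.82

Rubidium pattern (n=1): 0.7220 : 0.2780
Silver pattern (n=2): 0.26872819 : 0.49932362 : 0.23194819
Convolve the two distributions (both contribute in 2-u steps):
  M: 0.7220×0.26872819 = 0.194022
  M+2: 0.7220×0.49932362 + 0.2780×0.26872819 = 0.435218
  M+4: 0.7220×0.23194819 + 0.2780×0.49932362 = 0.306279
  M+6: 0.2780×0.23194819 = 0.064482
Scale to base peak (0.435218) = 100: 44.58 : 100.00 : 70.37 : 14.82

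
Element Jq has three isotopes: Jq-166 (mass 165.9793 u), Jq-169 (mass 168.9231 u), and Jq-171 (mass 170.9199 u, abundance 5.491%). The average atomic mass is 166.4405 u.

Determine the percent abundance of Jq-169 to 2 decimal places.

6.45%

The remaining 94.509% is split between Jq-166 (fraction x) and Jq-169 (fraction 0.94509 − x).
Substituting: 165.9793x + 168.9231(0.94509 − x) = 157.055288291
(165.9793 − 168.9231)x = -2.592244288  ⇒  x = 0.88058, y = 0.06451
Jq-166: 88.06%, Jq-169: 6.45%.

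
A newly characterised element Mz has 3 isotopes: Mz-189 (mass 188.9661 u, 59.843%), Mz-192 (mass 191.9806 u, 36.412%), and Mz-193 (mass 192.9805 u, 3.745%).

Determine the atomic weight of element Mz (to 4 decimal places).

Ar = Σ fᵢ·mᵢ = 0.59843 × 188.9661 + 0.36412 × 191.9806 + 0.03745 × 192.9805
= 113.08298 + 69.90398 + 7.22712 = 190.21408 u

190.2141 u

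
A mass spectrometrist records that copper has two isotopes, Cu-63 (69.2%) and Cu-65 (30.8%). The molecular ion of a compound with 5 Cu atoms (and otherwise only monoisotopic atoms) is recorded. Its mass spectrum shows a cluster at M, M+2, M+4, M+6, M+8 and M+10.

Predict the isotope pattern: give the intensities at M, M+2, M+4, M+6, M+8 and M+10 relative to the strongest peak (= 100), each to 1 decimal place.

The 5 Cu atoms are independent, so intensities follow the terms of (0.692 + 0.308)^5.
P(M) = 0.692^5 = 0.158683
P(M+2) = 5 × 0.692^4 × 0.308^1 = 0.353139
P(M+4) = 10 × 0.692^3 × 0.308^2 = 0.314355
P(M+6) = 10 × 0.692^2 × 0.308^3 = 0.139915
P(M+8) = 5 × 0.692^1 × 0.308^4 = 0.031137
P(M+10) = 0.308^5 = 0.002772
The M+2 peak is largest (0.353139); scaling to 100 gives 44.9 : 100.0 : 89.0 : 39.6 : 8.8 : 0.8.

44.9 : 100.0 : 89.0 : 39.6 : 8.8 : 0.8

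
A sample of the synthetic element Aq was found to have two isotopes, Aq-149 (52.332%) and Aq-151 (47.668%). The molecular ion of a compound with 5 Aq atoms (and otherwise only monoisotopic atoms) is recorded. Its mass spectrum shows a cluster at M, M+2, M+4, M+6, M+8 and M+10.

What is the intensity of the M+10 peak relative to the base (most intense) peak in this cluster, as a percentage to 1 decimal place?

7.6%

(0.52332 + 0.47668)^5 gives M 0.0392, M+2 0.1788, M+4 0.3257, M+6 0.2966, M+8 0.1351, M+10 0.0246; the largest is M+4.
P(M+4) = C(5,2) × 0.52332^3 × 0.47668^2 = 10 × 0.14331842 × 0.22722382 = 0.325654 (base)
P(M+10) = C(5,5) × 0.52332^0 × 0.47668^5 = 1 × 1.0000 × 0.02461131 = 0.024611
Relative intensity = 0.024611 / 0.325654 × 100 = 7.6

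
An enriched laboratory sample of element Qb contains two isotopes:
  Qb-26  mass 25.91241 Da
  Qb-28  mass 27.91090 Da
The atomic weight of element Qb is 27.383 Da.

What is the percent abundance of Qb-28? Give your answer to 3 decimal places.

With x = fraction of Qb-26 (so Qb-28 is 1 − x):
25.91241·x + 27.91090·(1 − x) = 27.383
(25.91241 − 27.91090)·x = 27.383 − 27.91090
x = -0.52790 / -1.99849 = 0.26415 → 26.415% Qb-26, 73.585% Qb-28.

73.585%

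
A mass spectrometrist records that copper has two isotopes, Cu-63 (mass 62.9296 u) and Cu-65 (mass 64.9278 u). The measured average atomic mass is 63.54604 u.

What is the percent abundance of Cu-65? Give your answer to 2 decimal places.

Writing the weighted mean with unknown fraction x of Cu-63:
62.9296·x + 64.9278·(1 − x) = 63.54604
(62.9296 − 64.9278)·x = 63.54604 − 64.9278
x = -1.38176 / -1.9982 = 0.69150 → 69.15% Cu-63, 30.85% Cu-65.

30.85%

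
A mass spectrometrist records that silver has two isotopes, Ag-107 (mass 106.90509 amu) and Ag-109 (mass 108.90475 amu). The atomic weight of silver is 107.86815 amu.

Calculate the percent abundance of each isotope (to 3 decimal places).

Ag-107: 51.839%, Ag-109: 48.161%

With x = fraction of Ag-107 (so Ag-109 is 1 − x):
106.90509·x + 108.90475·(1 − x) = 107.86815
(106.90509 − 108.90475)·x = 107.86815 − 108.90475
x = -1.03660 / -1.99966 = 0.51839 → 51.839% Ag-107, 48.161% Ag-109.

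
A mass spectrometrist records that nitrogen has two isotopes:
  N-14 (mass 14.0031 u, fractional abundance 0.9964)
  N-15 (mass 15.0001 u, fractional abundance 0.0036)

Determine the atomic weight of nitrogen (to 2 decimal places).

14.01 u

The abundance-weighted mean is 0.9964 × 14.0031 + 0.0036 × 15.0001
= 13.95269 + 0.05400 = 14.00669 u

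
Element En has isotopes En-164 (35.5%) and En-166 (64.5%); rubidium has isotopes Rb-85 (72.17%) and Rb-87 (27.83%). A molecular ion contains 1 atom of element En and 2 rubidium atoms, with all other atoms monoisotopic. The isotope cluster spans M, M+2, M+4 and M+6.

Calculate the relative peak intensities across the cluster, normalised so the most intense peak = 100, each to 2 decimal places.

38.64 : 100.00 : 59.89 : 10.44

Element En pattern (n=1): 0.3550 : 0.6450
Rubidium pattern (n=2): 0.52085089 : 0.40169822 : 0.07745089
Convolve the two distributions (both contribute in 2-u steps):
  M: 0.3550×0.52085089 = 0.184902
  M+2: 0.3550×0.40169822 + 0.6450×0.52085089 = 0.478552
  M+4: 0.3550×0.07745089 + 0.6450×0.40169822 = 0.286590
  M+6: 0.6450×0.07745089 = 0.049956
Scale to base peak (0.478552) = 100: 38.64 : 100.00 : 59.89 : 10.44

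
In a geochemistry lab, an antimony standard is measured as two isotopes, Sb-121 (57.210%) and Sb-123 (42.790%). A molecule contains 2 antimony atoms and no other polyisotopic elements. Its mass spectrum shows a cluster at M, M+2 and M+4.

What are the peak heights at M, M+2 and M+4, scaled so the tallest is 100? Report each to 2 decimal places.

66.85 : 100.00 : 37.40

Each Sb atom is independently Sb-121 (p = 0.57210) or Sb-123 (q = 0.42790); the cluster is the binomial expansion (p + q)^2.
P(M) = 0.57210^2 = 0.327298
P(M+2) = 2 × 0.57210^1 × 0.42790^1 = 0.489603
P(M+4) = 0.42790^2 = 0.183098
The M+2 peak is largest (0.489603); scaling to 100 gives 66.85 : 100.00 : 37.40.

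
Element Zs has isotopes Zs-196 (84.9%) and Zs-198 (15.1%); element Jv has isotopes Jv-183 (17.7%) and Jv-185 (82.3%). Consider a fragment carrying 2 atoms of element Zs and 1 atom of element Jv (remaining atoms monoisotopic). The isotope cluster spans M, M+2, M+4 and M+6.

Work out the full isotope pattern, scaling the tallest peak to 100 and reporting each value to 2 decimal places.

19.98 : 100.00 : 33.68 : 2.94

Element Zs pattern (n=2): 0.720801 : 0.256398 : 0.022801
Element Jv pattern (n=1): 0.1770 : 0.8230
Convolve the two distributions (both contribute in 2-u steps):
  M: 0.720801×0.1770 = 0.127582
  M+2: 0.720801×0.8230 + 0.256398×0.1770 = 0.638602
  M+4: 0.256398×0.8230 + 0.022801×0.1770 = 0.215051
  M+6: 0.022801×0.8230 = 0.018765
Scale to base peak (0.638602) = 100: 19.98 : 100.00 : 33.68 : 2.94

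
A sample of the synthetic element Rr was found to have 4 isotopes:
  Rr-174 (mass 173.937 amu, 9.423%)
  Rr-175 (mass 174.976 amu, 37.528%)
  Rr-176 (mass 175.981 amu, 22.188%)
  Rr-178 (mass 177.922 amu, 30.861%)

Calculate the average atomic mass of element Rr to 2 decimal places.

The abundance-weighted mean is 0.09423 × 173.937 + 0.37528 × 174.976 + 0.22188 × 175.981 + 0.30861 × 177.922
= 16.3901 + 65.6650 + 39.0467 + 54.9085 = 176.0103 amu

176.01 amu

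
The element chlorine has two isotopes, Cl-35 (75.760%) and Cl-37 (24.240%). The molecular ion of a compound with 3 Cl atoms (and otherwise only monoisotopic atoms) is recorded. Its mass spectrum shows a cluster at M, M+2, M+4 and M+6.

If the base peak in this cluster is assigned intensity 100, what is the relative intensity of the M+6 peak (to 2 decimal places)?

3.28

(0.75760 + 0.24240)^3 gives M 0.4348, M+2 0.4174, M+4 0.1335, M+6 0.0142; the largest is M.
P(M) = C(3,0) × 0.75760^3 × 0.24240^0 = 1 × 0.4348304 × 1.0000 = 0.434830 (base)
P(M+6) = C(3,3) × 0.75760^0 × 0.24240^3 = 1 × 1.0000 × 0.01424288 = 0.014243
Relative intensity = 0.014243 / 0.434830 × 100 = 3.28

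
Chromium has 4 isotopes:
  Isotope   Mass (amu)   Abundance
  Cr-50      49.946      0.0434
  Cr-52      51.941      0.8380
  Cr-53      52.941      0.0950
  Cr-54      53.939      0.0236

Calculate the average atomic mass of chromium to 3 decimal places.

51.997 amu

The abundance-weighted mean is 0.0434 × 49.946 + 0.8380 × 51.941 + 0.0950 × 52.941 + 0.0236 × 53.939
= 2.1677 + 43.5266 + 5.0294 + 1.2730 = 51.9967 amu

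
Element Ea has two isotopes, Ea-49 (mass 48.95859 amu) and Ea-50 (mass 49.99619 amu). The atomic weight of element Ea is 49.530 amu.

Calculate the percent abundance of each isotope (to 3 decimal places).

Let x be the fractional abundance of Ea-49; then Ea-50 has abundance 1 − x.
48.95859·x + 49.99619·(1 − x) = 49.530
(48.95859 − 49.99619)·x = 49.530 − 49.99619
x = -0.46619 / -1.03760 = 0.44930 → 44.930% Ea-49, 55.070% Ea-50.

Ea-49: 44.930%, Ea-50: 55.070%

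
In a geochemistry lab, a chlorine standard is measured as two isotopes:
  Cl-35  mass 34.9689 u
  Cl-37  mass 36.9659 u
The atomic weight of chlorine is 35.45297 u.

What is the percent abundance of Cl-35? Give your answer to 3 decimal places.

75.760%

Writing the weighted mean with unknown fraction x of Cl-35:
34.9689·x + 36.9659·(1 − x) = 35.45297
(34.9689 − 36.9659)·x = 35.45297 − 36.9659
x = -1.51293 / -1.9970 = 0.75760 → 75.760% Cl-35, 24.240% Cl-37.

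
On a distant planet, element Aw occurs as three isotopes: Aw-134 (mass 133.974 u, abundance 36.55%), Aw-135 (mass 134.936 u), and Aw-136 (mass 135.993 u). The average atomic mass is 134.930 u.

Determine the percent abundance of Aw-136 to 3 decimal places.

32.697%

Let x and y be the fractions of Aw-135 and Aw-136. Then x + y = 1 − 0.3655 = 0.6345 and 134.936x + 135.993y = 134.930 − 0.3655×133.974 = 85.962503.
Substituting: 134.936x + 135.993(0.6345 − x) = 85.962503
(134.936 − 135.993)x = -0.3250555  ⇒  x = 0.30753, y = 0.32697
Aw-135: 30.753%, Aw-136: 32.697%.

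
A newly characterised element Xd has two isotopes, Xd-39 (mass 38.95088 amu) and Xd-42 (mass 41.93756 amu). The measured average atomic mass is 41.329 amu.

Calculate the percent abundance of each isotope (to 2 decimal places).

With x = fraction of Xd-39 (so Xd-42 is 1 − x):
38.95088·x + 41.93756·(1 − x) = 41.329
(38.95088 − 41.93756)·x = 41.329 − 41.93756
x = -0.60856 / -2.98668 = 0.20376 → 20.38% Xd-39, 79.62% Xd-42.

Xd-39: 20.38%, Xd-42: 79.62%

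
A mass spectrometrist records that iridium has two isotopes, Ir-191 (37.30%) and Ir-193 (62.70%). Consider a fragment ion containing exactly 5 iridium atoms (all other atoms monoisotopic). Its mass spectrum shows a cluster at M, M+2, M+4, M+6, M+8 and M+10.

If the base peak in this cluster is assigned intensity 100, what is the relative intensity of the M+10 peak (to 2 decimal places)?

(0.3730 + 0.6270)^5 gives M 0.0072, M+2 0.0607, M+4 0.2040, M+6 0.3429, M+8 0.2882, M+10 0.0969; the largest is M+6.
P(M+6) = C(5,3) × 0.3730^2 × 0.6270^3 = 10 × 0.139129 × 0.24649188 = 0.342942 (base)
P(M+10) = C(5,5) × 0.3730^0 × 0.6270^5 = 1 × 1.0000 × 0.09690311 = 0.096903
Relative intensity = 0.096903 / 0.342942 × 100 = 28.26

28.26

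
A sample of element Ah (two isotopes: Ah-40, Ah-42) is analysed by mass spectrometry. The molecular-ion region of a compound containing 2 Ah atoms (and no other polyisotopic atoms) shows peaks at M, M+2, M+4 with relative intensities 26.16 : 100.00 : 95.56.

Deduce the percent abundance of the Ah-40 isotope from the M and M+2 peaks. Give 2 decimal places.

If p is the fraction of Ah that is Ah-40, then I(M+2)/I(M) = [C(2,1)·p^1·(1−p)] / p^2 = 2·(1−p)/p = 100.00/26.16 = 3.8226
(1−p)/p = 3.8226/2 = 1.9113  ⇒  p = 1/(1 + 1.9113) = 0.3435
Ah-40: 34.35%, Ah-42: 65.65%.

34.35%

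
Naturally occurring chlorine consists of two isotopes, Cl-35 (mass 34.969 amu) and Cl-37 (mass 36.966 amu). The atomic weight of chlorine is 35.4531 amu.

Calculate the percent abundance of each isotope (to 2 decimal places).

Cl-35: 75.76%, Cl-37: 24.24%

Let x be the fractional abundance of Cl-35; then Cl-37 has abundance 1 − x.
34.969·x + 36.966·(1 − x) = 35.4531
(34.969 − 36.966)·x = 35.4531 − 36.966
x = -1.5129 / -1.997 = 0.75759 → 75.76% Cl-35, 24.24% Cl-37.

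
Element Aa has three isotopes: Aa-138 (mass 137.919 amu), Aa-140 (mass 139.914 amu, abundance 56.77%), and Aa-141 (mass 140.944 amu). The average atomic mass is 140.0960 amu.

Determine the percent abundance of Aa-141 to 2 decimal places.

34.53%

Let x and y be the fractions of Aa-138 and Aa-141. Then x + y = 1 − 0.5677 = 0.4323 and 137.919x + 140.944y = 140.0960 − 0.5677×139.914 = 60.6668222.
Substituting: 137.919x + 140.944(0.4323 − x) = 60.6668222
(137.919 − 140.944)x = -0.263269  ⇒  x = 0.08703, y = 0.34527
Aa-138: 8.70%, Aa-141: 34.53%.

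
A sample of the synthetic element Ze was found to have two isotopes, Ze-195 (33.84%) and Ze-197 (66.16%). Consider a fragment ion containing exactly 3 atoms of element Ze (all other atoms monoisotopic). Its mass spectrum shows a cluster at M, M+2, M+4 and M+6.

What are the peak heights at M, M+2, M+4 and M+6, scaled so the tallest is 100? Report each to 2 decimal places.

8.72 : 51.15 : 100.00 : 65.17

Each Ze atom is independently Ze-195 (p = 0.3384) or Ze-197 (q = 0.6616); the cluster is the binomial expansion (p + q)^3.
P(M) = 0.3384^3 = 0.038752
P(M+2) = 3 × 0.3384^2 × 0.6616^1 = 0.227288
P(M+4) = 3 × 0.3384^1 × 0.6616^2 = 0.444368
P(M+6) = 0.6616^3 = 0.289592
The M+4 peak is largest (0.444368); scaling to 100 gives 8.72 : 51.15 : 100.00 : 65.17.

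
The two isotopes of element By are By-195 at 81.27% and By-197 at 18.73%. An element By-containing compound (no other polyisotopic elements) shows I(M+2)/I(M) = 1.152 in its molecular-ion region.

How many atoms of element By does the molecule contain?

5

The M+2/M ratio from n By atoms is n · q/p = n · 0.1873/0.8127.
n = 1.152 × 0.8127/0.1873 = 5.00 ≈ 5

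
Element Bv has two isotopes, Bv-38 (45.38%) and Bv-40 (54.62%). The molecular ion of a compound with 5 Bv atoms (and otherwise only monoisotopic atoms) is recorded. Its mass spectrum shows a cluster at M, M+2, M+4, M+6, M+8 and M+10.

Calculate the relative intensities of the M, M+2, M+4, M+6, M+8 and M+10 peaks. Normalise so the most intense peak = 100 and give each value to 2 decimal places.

5.74 : 34.51 : 83.08 : 100.00 : 60.18 : 14.49

Each Bv atom is independently Bv-38 (p = 0.4538) or Bv-40 (q = 0.5462); the cluster is the binomial expansion (p + q)^5.
P(M) = 0.4538^5 = 0.019245
P(M+2) = 5 × 0.4538^4 × 0.5462^1 = 0.115819
P(M+4) = 10 × 0.4538^3 × 0.5462^2 = 0.278803
P(M+6) = 10 × 0.4538^2 × 0.5462^3 = 0.335571
P(M+8) = 5 × 0.4538^1 × 0.5462^4 = 0.201949
P(M+10) = 0.5462^5 = 0.048614
The M+6 peak is largest (0.335571); scaling to 100 gives 5.74 : 34.51 : 83.08 : 100.00 : 60.18 : 14.49.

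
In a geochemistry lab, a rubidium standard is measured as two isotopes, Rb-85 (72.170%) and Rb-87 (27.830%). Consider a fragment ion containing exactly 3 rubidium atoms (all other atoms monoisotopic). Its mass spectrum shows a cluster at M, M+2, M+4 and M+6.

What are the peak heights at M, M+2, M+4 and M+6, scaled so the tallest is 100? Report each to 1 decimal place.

The 3 Rb atoms are independent, so intensities follow the terms of (0.72170 + 0.27830)^3.
P(M) = 0.72170^3 = 0.375898
P(M+2) = 3 × 0.72170^2 × 0.27830^1 = 0.434858
P(M+4) = 3 × 0.72170^1 × 0.27830^2 = 0.167689
P(M+6) = 0.27830^3 = 0.021555
The M+2 peak is largest (0.434858); scaling to 100 gives 86.4 : 100.0 : 38.6 : 5.0.

86.4 : 100.0 : 38.6 : 5.0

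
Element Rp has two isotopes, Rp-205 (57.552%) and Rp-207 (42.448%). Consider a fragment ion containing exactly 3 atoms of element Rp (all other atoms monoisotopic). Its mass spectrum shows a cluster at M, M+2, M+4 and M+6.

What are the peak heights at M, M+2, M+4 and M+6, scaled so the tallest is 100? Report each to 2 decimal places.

45.19 : 100.00 : 73.76 : 18.13

Expanding (0.57552 + 0.42448)^3:
P(M) = 0.57552^3 = 0.190626
P(M+2) = 3 × 0.57552^2 × 0.42448^1 = 0.421793
P(M+4) = 3 × 0.57552^1 × 0.42448^2 = 0.311097
P(M+6) = 0.42448^3 = 0.076484
The M+2 peak is largest (0.421793); scaling to 100 gives 45.19 : 100.00 : 73.76 : 18.13.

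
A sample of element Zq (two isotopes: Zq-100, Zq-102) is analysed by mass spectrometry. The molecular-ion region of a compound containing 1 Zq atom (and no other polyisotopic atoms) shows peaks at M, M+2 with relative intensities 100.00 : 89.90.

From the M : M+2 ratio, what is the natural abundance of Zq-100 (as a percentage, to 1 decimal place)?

Let p = fractional abundance of Zq-100. I(M+2)/I(M) = [C(1,1)·p^0·(1−p)] / p^1 = 1·(1−p)/p = 89.90/100.00 = 0.8990
(1−p)/p = 0.8990/1 = 0.8990  ⇒  p = 1/(1 + 0.8990) = 0.5266
Zq-100: 52.7%, Zq-102: 47.3%.

52.7%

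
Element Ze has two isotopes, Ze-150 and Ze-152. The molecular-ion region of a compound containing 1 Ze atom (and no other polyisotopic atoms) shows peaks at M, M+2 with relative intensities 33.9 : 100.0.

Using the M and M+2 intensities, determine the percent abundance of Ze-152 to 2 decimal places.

74.68%

Write p for the Ze-150 fraction. I(M+2)/I(M) = [C(1,1)·p^0·(1−p)] / p^1 = 1·(1−p)/p = 100.0/33.9 = 2.9499
(1−p)/p = 2.9499/1 = 2.9499  ⇒  p = 1/(1 + 2.9499) = 0.2532
Ze-150: 25.32%, Ze-152: 74.68%.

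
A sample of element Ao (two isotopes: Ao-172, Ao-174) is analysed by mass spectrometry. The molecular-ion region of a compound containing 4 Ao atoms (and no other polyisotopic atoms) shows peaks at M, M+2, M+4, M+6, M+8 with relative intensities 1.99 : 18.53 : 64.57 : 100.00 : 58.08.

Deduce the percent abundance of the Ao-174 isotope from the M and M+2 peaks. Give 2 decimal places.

Let p = fractional abundance of Ao-172. I(M+2)/I(M) = [C(4,1)·p^3·(1−p)] / p^4 = 4·(1−p)/p = 18.53/1.99 = 9.3116
(1−p)/p = 9.3116/4 = 2.3279  ⇒  p = 1/(1 + 2.3279) = 0.3005
Ao-172: 30.05%, Ao-174: 69.95%.

69.95%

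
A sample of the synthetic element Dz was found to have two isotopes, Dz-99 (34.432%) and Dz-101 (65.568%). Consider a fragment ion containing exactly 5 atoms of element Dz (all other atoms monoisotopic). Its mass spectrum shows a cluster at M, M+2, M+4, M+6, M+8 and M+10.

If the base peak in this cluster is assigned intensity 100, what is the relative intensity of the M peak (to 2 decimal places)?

1.45

Term probabilities: M 0.0048, M+2 0.0461, M+4 0.1755, M+6 0.3342, M+8 0.3182, M+10 0.1212. Base peak = M+6.
P(M+6) = C(5,3) × 0.34432^2 × 0.65568^3 = 10 × 0.11855626 × 0.28188749 = 0.334195 (base)
P(M) = C(5,0) × 0.34432^5 × 0.65568^0 = 1 × 0.00483962 × 1.0000 = 0.004840
Relative intensity = 0.004840 / 0.334195 × 100 = 1.45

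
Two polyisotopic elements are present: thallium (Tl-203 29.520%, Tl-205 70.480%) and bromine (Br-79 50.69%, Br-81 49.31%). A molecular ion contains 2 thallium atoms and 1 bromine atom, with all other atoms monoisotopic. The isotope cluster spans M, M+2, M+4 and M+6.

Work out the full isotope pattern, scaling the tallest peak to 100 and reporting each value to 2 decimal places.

9.67 : 55.56 : 100.00 : 53.60

Thallium pattern (n=2): 0.08714304 : 0.41611392 : 0.49674304
Bromine pattern (n=1): 0.5069 : 0.4931
Convolve the two distributions (both contribute in 2-u steps):
  M: 0.08714304×0.5069 = 0.044173
  M+2: 0.08714304×0.4931 + 0.41611392×0.5069 = 0.253898
  M+4: 0.41611392×0.4931 + 0.49674304×0.5069 = 0.456985
  M+6: 0.49674304×0.4931 = 0.244944
Scale to base peak (0.456985) = 100: 9.67 : 55.56 : 100.00 : 53.60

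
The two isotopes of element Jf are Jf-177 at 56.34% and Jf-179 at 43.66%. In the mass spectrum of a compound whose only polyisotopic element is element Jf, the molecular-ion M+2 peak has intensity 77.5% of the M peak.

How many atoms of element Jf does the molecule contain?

With n Jf atoms, P(M+2)/P(M) = C(n,1)·p^(n−1)q / p^n = n·q/p = n · 0.4366/0.5634.
n = 0.775 × 0.5634/0.4366 = 1.00 ≈ 1

1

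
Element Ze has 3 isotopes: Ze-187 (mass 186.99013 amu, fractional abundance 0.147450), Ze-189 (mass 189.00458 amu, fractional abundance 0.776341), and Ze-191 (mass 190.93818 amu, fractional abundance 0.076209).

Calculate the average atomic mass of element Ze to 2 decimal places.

Weight each isotope mass by its fractional abundance: 0.147450 × 186.99013 + 0.776341 × 189.00458 + 0.076209 × 190.93818
= 27.571695 + 146.732005 + 14.551208 = 188.854908 amu

188.85 amu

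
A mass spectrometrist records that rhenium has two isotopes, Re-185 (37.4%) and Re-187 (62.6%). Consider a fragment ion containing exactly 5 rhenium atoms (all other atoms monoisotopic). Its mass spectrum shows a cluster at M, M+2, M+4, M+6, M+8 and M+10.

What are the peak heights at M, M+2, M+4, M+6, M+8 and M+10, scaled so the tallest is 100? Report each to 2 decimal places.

2.13 : 17.85 : 59.74 : 100.00 : 83.69 : 28.02

Each Re atom is independently Re-185 (p = 0.374) or Re-187 (q = 0.626); the cluster is the binomial expansion (p + q)^5.
P(M) = 0.374^5 = 0.007317
P(M+2) = 5 × 0.374^4 × 0.626^1 = 0.061239
P(M+4) = 10 × 0.374^3 × 0.626^2 = 0.205005
P(M+6) = 10 × 0.374^2 × 0.626^3 = 0.343136
P(M+8) = 5 × 0.374^1 × 0.626^4 = 0.287170
P(M+10) = 0.626^5 = 0.096133
The M+6 peak is largest (0.343136); scaling to 100 gives 2.13 : 17.85 : 59.74 : 100.00 : 83.69 : 28.02.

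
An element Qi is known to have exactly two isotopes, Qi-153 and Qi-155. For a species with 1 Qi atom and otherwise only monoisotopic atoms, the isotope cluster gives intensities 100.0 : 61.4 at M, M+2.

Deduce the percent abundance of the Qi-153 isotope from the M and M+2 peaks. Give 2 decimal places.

Let p = fractional abundance of Qi-153. I(M+2)/I(M) = [C(1,1)·p^0·(1−p)] / p^1 = 1·(1−p)/p = 61.4/100.0 = 0.6140
(1−p)/p = 0.6140/1 = 0.6140  ⇒  p = 1/(1 + 0.6140) = 0.6196
Qi-153: 61.96%, Qi-155: 38.04%.

61.96%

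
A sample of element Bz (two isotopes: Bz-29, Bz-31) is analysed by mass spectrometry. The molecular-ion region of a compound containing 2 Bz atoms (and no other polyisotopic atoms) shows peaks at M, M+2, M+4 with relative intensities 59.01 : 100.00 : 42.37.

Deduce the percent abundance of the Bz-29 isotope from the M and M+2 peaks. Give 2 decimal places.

Write p for the Bz-29 fraction. I(M+2)/I(M) = [C(2,1)·p^1·(1−p)] / p^2 = 2·(1−p)/p = 100.00/59.01 = 1.6946
(1−p)/p = 1.6946/2 = 0.8473  ⇒  p = 1/(1 + 0.8473) = 0.5413
Bz-29: 54.13%, Bz-31: 45.87%.

54.13%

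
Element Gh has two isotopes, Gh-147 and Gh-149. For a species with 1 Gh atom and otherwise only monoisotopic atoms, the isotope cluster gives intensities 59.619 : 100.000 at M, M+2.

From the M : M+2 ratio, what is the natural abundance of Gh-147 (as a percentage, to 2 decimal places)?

Let p = fractional abundance of Gh-147. I(M+2)/I(M) = [C(1,1)·p^0·(1−p)] / p^1 = 1·(1−p)/p = 100.000/59.619 = 1.6773
(1−p)/p = 1.6773/1 = 1.6773  ⇒  p = 1/(1 + 1.6773) = 0.3735
Gh-147: 37.35%, Gh-149: 62.65%.

37.35%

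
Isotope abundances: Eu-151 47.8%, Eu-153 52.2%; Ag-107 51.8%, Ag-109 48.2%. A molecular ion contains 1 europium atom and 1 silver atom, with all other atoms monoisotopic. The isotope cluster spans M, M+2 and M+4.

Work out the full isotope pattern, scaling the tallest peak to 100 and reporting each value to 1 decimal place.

49.4 : 100.0 : 50.2

Europium pattern (n=1): 0.4780 : 0.5220
Silver pattern (n=1): 0.5180 : 0.4820
Convolve the two distributions (both contribute in 2-u steps):
  M: 0.4780×0.5180 = 0.247604
  M+2: 0.4780×0.4820 + 0.5220×0.5180 = 0.500792
  M+4: 0.5220×0.4820 = 0.251604
Scale to base peak (0.500792) = 100: 49.4 : 100.0 : 50.2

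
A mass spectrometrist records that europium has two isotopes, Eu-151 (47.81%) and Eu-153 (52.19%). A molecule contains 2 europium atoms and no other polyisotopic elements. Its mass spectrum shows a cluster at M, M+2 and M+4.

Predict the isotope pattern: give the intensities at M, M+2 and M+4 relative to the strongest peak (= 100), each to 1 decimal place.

45.8 : 100.0 : 54.6

The 2 Eu atoms are independent, so intensities follow the terms of (0.4781 + 0.5219)^2.
P(M) = 0.4781^2 = 0.228580
P(M+2) = 2 × 0.4781^1 × 0.5219^1 = 0.499041
P(M+4) = 0.5219^2 = 0.272380
The M+2 peak is largest (0.499041); scaling to 100 gives 45.8 : 100.0 : 54.6.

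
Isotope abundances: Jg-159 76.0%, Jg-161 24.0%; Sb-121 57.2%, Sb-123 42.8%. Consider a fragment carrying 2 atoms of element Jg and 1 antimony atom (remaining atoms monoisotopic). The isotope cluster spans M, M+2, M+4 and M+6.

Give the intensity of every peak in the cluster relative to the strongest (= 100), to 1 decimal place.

Element Jg pattern (n=2): 0.5776 : 0.3648 : 0.0576
Antimony pattern (n=1): 0.5720 : 0.4280
Convolve the two distributions (both contribute in 2-u steps):
  M: 0.5776×0.5720 = 0.330387
  M+2: 0.5776×0.4280 + 0.3648×0.5720 = 0.455878
  M+4: 0.3648×0.4280 + 0.0576×0.5720 = 0.189082
  M+6: 0.0576×0.4280 = 0.024653
Scale to base peak (0.455878) = 100: 72.5 : 100.0 : 41.5 : 5.4

72.5 : 100.0 : 41.5 : 5.4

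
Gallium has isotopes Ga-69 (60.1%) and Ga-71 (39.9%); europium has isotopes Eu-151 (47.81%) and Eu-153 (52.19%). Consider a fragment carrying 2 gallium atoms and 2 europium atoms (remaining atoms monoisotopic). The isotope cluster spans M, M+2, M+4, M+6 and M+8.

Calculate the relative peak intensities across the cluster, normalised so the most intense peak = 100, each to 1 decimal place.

Gallium pattern (n=2): 0.361201 : 0.479598 : 0.159201
Europium pattern (n=2): 0.22857961 : 0.49904078 : 0.27237961
Convolve the two distributions (both contribute in 2-u steps):
  M: 0.361201×0.22857961 = 0.082563
  M+2: 0.361201×0.49904078 + 0.479598×0.22857961 = 0.289880
  M+4: 0.361201×0.27237961 + 0.479598×0.49904078 + 0.159201×0.22857961 = 0.374113
  M+6: 0.479598×0.27237961 + 0.159201×0.49904078 = 0.210081
  M+8: 0.159201×0.27237961 = 0.043363
Scale to base peak (0.374113) = 100: 22.1 : 77.5 : 100.0 : 56.2 : 11.6

22.1 : 77.5 : 100.0 : 56.2 : 11.6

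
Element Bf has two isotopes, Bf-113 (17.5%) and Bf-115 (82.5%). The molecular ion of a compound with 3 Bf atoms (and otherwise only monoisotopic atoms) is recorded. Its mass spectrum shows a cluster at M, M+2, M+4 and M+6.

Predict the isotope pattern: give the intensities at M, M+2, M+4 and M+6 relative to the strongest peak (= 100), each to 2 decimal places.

0.95 : 13.50 : 63.64 : 100.00

Expanding (0.175 + 0.825)^3:
P(M) = 0.175^3 = 0.005359
P(M+2) = 3 × 0.175^2 × 0.825^1 = 0.075797
P(M+4) = 3 × 0.175^1 × 0.825^2 = 0.357328
P(M+6) = 0.825^3 = 0.561516
The M+6 peak is largest (0.561516); scaling to 100 gives 0.95 : 13.50 : 63.64 : 100.00.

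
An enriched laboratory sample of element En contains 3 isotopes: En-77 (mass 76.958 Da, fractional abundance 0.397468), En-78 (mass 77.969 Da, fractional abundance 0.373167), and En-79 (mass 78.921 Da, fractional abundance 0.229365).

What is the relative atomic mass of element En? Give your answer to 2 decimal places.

Weight each isotope mass by its fractional abundance: 0.397468 × 76.958 + 0.373167 × 77.969 + 0.229365 × 78.921
= 30.5883 + 29.0955 + 18.1017 = 77.7855 Da

77.79 Da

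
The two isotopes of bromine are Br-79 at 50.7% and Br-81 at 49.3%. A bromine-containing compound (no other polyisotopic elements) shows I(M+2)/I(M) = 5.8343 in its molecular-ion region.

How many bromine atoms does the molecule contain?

For n independent Br atoms, I(M+2)/I(M) = n · (abundance Br-81) / (abundance Br-79) = n · 0.493/0.507.
n = 5.8343 × 0.507/0.493 = 6.00 ≈ 6

6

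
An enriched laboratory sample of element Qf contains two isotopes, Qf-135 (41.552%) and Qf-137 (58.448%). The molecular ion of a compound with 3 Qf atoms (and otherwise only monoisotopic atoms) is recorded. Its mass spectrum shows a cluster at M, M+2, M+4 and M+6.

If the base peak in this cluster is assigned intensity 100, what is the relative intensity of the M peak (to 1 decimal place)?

16.8

(0.41552 + 0.58448)^3 gives M 0.0717, M+2 0.3027, M+4 0.4258, M+6 0.1997; the largest is M+4.
P(M+4) = C(3,2) × 0.41552^1 × 0.58448^2 = 3 × 0.41552 × 0.34161687 = 0.425846 (base)
P(M) = C(3,0) × 0.41552^3 × 0.58448^0 = 1 × 0.07174238 × 1.0000 = 0.071742
Relative intensity = 0.071742 / 0.425846 × 100 = 16.8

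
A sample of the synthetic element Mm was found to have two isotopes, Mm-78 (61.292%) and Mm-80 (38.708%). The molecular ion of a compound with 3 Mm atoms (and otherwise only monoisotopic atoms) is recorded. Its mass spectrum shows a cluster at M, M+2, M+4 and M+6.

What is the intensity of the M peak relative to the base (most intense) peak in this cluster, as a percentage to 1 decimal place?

52.8%

Binomial terms of (0.61292 + 0.38708)^3: M 0.2303, M+2 0.4362, M+4 0.2755, M+6 0.0580 → M+2 is the base peak.
P(M+2) = C(3,1) × 0.61292^2 × 0.38708^1 = 3 × 0.37567093 × 0.38708 = 0.436244 (base)
P(M) = C(3,0) × 0.61292^3 × 0.38708^0 = 1 × 0.23025622 × 1.0000 = 0.230256
Relative intensity = 0.230256 / 0.436244 × 100 = 52.8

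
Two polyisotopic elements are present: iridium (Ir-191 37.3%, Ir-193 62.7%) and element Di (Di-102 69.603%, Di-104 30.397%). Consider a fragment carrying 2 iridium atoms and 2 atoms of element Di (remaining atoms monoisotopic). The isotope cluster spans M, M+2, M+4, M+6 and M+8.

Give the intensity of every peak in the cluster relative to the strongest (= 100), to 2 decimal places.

Iridium pattern (n=2): 0.139129 : 0.467742 : 0.393129
Element Di pattern (n=2): 0.48445776 : 0.42314448 : 0.09239776
Convolve the two distributions (both contribute in 2-u steps):
  M: 0.139129×0.48445776 = 0.067402
  M+2: 0.139129×0.42314448 + 0.467742×0.48445776 = 0.285473
  M+4: 0.139129×0.09239776 + 0.467742×0.42314448 + 0.393129×0.48445776 = 0.401232
  M+6: 0.467742×0.09239776 + 0.393129×0.42314448 = 0.209569
  M+8: 0.393129×0.09239776 = 0.036324
Scale to base peak (0.401232) = 100: 16.80 : 71.15 : 100.00 : 52.23 : 9.05

16.80 : 71.15 : 100.00 : 52.23 : 9.05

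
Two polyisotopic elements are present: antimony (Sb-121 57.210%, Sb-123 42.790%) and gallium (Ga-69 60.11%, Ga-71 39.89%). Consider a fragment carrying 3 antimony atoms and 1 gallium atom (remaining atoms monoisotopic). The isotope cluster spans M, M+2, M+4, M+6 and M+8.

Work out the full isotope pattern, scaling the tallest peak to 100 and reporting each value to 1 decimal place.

31.6 : 91.8 : 100.0 : 48.4 : 8.8

Antimony pattern (n=3): 0.18724742 : 0.42015297 : 0.3142518 : 0.07834781
Gallium pattern (n=1): 0.6011 : 0.3989
Convolve the two distributions (both contribute in 2-u steps):
  M: 0.18724742×0.6011 = 0.112554
  M+2: 0.18724742×0.3989 + 0.42015297×0.6011 = 0.327247
  M+4: 0.42015297×0.3989 + 0.3142518×0.6011 = 0.356496
  M+6: 0.3142518×0.3989 + 0.07834781×0.6011 = 0.172450
  M+8: 0.07834781×0.3989 = 0.031253
Scale to base peak (0.356496) = 100: 31.6 : 91.8 : 100.0 : 48.4 : 8.8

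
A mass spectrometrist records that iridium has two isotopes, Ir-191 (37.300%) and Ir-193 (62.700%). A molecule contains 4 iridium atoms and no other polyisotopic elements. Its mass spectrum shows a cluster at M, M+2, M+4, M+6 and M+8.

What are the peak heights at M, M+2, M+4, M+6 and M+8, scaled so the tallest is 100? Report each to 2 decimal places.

Expanding (0.37300 + 0.62700)^4:
P(M) = 0.37300^4 = 0.019357
P(M+2) = 4 × 0.37300^3 × 0.62700^1 = 0.130153
P(M+4) = 6 × 0.37300^2 × 0.62700^2 = 0.328174
P(M+6) = 4 × 0.37300^1 × 0.62700^3 = 0.367766
P(M+8) = 0.62700^4 = 0.154550
The M+6 peak is largest (0.367766); scaling to 100 gives 5.26 : 35.39 : 89.23 : 100.00 : 42.02.

5.26 : 35.39 : 89.23 : 100.00 : 42.02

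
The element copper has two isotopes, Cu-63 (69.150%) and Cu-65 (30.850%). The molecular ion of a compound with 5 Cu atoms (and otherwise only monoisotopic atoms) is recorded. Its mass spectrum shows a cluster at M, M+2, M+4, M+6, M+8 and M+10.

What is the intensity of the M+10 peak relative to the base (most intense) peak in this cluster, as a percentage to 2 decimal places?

Term probabilities: M 0.1581, M+2 0.3527, M+4 0.3147, M+6 0.1404, M+8 0.0313, M+10 0.0028. Base peak = M+2.
P(M+2) = C(5,1) × 0.69150^4 × 0.30850^1 = 5 × 0.2286487 × 0.3085 = 0.352691 (base)
P(M+10) = C(5,5) × 0.69150^0 × 0.30850^5 = 1 × 1.0000 × 0.00279432 = 0.002794
Relative intensity = 0.002794 / 0.352691 × 100 = 0.79

0.79%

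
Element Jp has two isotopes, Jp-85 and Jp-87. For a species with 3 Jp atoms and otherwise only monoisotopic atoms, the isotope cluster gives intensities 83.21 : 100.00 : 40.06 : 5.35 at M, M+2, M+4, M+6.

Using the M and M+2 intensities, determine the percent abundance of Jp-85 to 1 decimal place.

71.4%

If p is the fraction of Jp that is Jp-85, then I(M+2)/I(M) = [C(3,1)·p^2·(1−p)] / p^3 = 3·(1−p)/p = 100.00/83.21 = 1.2018
(1−p)/p = 1.2018/3 = 0.4006  ⇒  p = 1/(1 + 0.4006) = 0.7140
Jp-85: 71.4%, Jp-87: 28.6%.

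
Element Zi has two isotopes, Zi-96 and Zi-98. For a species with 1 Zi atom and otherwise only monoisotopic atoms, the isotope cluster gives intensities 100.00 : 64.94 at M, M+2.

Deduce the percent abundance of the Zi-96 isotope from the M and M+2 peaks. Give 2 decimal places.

60.63%

Write p for the Zi-96 fraction. I(M+2)/I(M) = [C(1,1)·p^0·(1−p)] / p^1 = 1·(1−p)/p = 64.94/100.00 = 0.6494
(1−p)/p = 0.6494/1 = 0.6494  ⇒  p = 1/(1 + 0.6494) = 0.6063
Zi-96: 60.63%, Zi-98: 39.37%.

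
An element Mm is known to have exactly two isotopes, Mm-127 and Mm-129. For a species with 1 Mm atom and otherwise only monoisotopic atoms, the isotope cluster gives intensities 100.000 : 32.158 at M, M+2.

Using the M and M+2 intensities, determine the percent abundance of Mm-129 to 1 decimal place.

Write p for the Mm-127 fraction. I(M+2)/I(M) = [C(1,1)·p^0·(1−p)] / p^1 = 1·(1−p)/p = 32.158/100.000 = 0.3216
(1−p)/p = 0.3216/1 = 0.3216  ⇒  p = 1/(1 + 0.3216) = 0.7567
Mm-127: 75.7%, Mm-129: 24.3%.

24.3%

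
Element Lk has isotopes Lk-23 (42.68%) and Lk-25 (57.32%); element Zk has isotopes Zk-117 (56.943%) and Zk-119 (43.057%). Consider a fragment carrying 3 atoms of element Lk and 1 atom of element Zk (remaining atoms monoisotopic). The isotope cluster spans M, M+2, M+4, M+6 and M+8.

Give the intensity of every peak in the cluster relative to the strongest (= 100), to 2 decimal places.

11.82 : 56.58 : 100.00 : 77.02 : 21.66

Element Lk pattern (n=3): 0.07774514 : 0.31323931 : 0.42068597 : 0.18832958
Element Zk pattern (n=1): 0.56943 : 0.43057
Convolve the two distributions (both contribute in 2-u steps):
  M: 0.07774514×0.56943 = 0.044270
  M+2: 0.07774514×0.43057 + 0.31323931×0.56943 = 0.211843
  M+4: 0.31323931×0.43057 + 0.42068597×0.56943 = 0.374423
  M+6: 0.42068597×0.43057 + 0.18832958×0.56943 = 0.288375
  M+8: 0.18832958×0.43057 = 0.081089
Scale to base peak (0.374423) = 100: 11.82 : 56.58 : 100.00 : 77.02 : 21.66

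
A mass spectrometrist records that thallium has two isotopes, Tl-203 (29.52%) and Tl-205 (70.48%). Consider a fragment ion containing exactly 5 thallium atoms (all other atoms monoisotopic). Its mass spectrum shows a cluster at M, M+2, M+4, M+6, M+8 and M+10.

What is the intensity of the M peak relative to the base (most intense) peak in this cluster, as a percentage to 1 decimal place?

0.6%

Binomial terms of (0.2952 + 0.7048)^5: M 0.0022, M+2 0.0268, M+4 0.1278, M+6 0.3051, M+8 0.3642, M+10 0.1739 → M+8 is the base peak.
P(M+8) = C(5,4) × 0.2952^1 × 0.7048^4 = 5 × 0.2952 × 0.24675365 = 0.364208 (base)
P(M) = C(5,0) × 0.2952^5 × 0.7048^0 = 1 × 0.00224172 × 1.0000 = 0.002242
Relative intensity = 0.002242 / 0.364208 × 100 = 0.6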